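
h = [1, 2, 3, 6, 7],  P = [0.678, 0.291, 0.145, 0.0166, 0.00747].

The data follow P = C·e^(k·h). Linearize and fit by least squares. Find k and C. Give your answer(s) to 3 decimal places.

Let Y = ln P. Fitting Y = k·h + ln C by least squares:
Σh = 19.0000, Σ(h)² = 99.0000, Σln P = -12.5493, Σh·ln P = -67.5187.
Equations: 99.0000·k + 19.0000·ln C = -67.5187;  19.0000·k + 5·ln C = -12.5493.
Δ = 99.0000·5 − (19.0000)² = 134.0000; k = (-67.5187·5 − 19.0000·-12.5493)/134.0000 = -0.73998, ln C = (99.0000·-12.5493 − 19.0000·-67.5187)/134.0000 = 0.30206, so C = exp(0.30206) = 1.35265.

k = -0.740, C = 1.353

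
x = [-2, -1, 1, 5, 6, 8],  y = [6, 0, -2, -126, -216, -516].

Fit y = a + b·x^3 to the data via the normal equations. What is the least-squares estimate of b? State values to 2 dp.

From the data, Σ1 = 6, Σx^3 = 845, Σx^3·x^3 = 324491.
Right-hand side: Σy = -854, Σx^3·y = -326648.
Δ = 6·324491 − 845² = 1232921.
a = ((-854)·324491 − 845·(-326648))/1232921 = -1097754/1232921; b = (6·(-326648) − 845·(-854))/1232921 = -1238258/1232921.

b = -1.00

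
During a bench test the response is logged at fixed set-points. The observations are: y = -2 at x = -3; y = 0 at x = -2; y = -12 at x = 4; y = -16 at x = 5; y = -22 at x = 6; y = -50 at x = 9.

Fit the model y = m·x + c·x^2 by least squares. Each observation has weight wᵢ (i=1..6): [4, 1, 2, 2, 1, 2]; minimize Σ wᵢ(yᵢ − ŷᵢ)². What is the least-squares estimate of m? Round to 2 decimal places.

With design matrix M, MᵀWM = [[320, 1936]; [1936, 16520]] and MᵀWy = [-1264, -10148]ᵀ.
Determinant 320·16520 − 1936² = 1538304.
m = ((-1264)·16520 − 1936·(-10148))/1538304 = -6431/8012; c = (320·(-10148) − 1936·(-1264))/1538304 = -1042/2003.

m = -0.80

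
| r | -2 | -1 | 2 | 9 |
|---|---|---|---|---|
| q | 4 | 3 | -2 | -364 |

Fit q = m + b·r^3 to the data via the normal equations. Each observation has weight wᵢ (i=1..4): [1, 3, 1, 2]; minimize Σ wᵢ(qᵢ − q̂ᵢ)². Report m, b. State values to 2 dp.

m = 1.89, b = -0.50

Compute the Gram sums: Σwᵢ·1 = 7, Σwᵢ·r^3 = 1455, Σwᵢ·r^3·r^3 = 1063013.
Moment sums: Σwᵢ·q = -717, Σwᵢ·r^3·q = -530769.
Eliminating b: 1063013·(row 1) − 1455·(row 2) gives 5324066·m = 1063013·(-717) − 1455·(-530769) = 10088574, so m = 5044287/2662033.
Then b = ((-530769) − 1455·(5044287/2662033))/1063013 = -1336074/2662033.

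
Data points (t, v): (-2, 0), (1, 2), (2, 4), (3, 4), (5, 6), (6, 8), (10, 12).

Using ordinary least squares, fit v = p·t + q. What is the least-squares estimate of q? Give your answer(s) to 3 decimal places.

q = 1.503

MᵀM·[p, q]ᵀ = Mᵀv reads: 179·p + 25·q = 220;  25·p + 7·q = 36.
(Σt·t = 179, Σt = 25, Σ1 = 7, Σt·v = 220, Σv = 36.)
Δ = 179·7 − 25² = 628.
p = (220·7 − 25·36)/628 = 160/157; q = (179·36 − 25·220)/628 = 236/157.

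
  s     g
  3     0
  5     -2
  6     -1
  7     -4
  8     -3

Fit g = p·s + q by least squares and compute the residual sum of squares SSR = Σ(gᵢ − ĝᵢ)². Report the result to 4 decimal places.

Entries of MᵀM: Σs·s = 183, Σs = 29, Σ1 = 5.
Right-hand side: Σs·g = -68, Σg = -10.
So MᵀM·[p, q]ᵀ = Mᵀg: [[183, 29]; [29, 5]]·[p, q]ᵀ = [-68, -10]ᵀ.
Determinant 183·5 − 29² = 74.
p = ((-68)·5 − 29·(-10))/74 = -25/37; q = (183·(-10) − 29·(-68))/74 = 71/37.
Residuals: 4/37, -20/37, 42/37, -44/37, 18/37; SSR = 120/37.

SSR = 3.2432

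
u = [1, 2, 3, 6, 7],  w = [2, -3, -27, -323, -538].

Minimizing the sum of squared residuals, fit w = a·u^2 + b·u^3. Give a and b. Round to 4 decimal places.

Forming AᵀA = [[3795, 24859]; [24859, 165099]] and Aᵀw = [-38243, -255053]ᵀ gives AᵀA·[a, b]ᵀ = Aᵀw.
Δ = 3795·165099 − 24859² = 8580824.
a = ((-38243)·165099 − 24859·(-255053))/8580824 = 13240735/4290412; b = (3795·(-255053) − 24859·(-38243))/8580824 = -8621699/4290412.

a = 3.0861, b = -2.0095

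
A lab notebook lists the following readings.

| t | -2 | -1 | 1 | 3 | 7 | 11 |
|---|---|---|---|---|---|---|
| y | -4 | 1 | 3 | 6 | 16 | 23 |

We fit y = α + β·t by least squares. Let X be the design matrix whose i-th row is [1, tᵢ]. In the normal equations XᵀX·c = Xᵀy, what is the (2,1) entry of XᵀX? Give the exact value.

Row 2 ↔ basis t, column 1 ↔ basis 1, so (XᵀX)_{2,1} = Σᵢ t = (-2)·(1) + (-1)·(1) + (1)·(1) + (3)·(1) + (7)·(1) + (11)·(1) = 19.

19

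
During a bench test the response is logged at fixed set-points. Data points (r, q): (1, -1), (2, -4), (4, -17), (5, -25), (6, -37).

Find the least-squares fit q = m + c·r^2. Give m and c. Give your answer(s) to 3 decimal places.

Compute the Gram sums: Σ1 = 5, Σr^2 = 82, Σr^2·r^2 = 2194.
For Aᵀq: Σq = -84, Σr^2·q = -2246.
So AᵀA·[m, c]ᵀ = Aᵀq: [[5, 82]; [82, 2194]]·[m, c]ᵀ = [-84, -2246]ᵀ.
Eliminating c: 2194·(row 1) − 82·(row 2) gives 4246·m = 2194·(-84) − 82·(-2246) = -124, so m = -62/2123.
Then c = ((-2246) − 82·(-62/2123))/2194 = -2171/2123.

m = -0.029, c = -1.023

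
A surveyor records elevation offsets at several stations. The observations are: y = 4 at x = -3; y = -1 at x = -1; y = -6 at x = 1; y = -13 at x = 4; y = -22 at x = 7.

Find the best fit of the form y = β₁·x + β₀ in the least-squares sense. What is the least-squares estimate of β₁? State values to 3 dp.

MᵀM·[β₁, β₀]ᵀ = Mᵀy reads: 76·β₁ + 8·β₀ = -223;  8·β₁ + 5·β₀ = -38.
(Σx·x = 76, Σx = 8, Σ1 = 5, Σx·y = -223, Σy = -38.)
det = 76·5 − 8² = 316.
β₁ = ((-223)·5 − 8·(-38))/316 = -811/316; β₀ = (76·(-38) − 8·(-223))/316 = -276/79.

β₁ = -2.566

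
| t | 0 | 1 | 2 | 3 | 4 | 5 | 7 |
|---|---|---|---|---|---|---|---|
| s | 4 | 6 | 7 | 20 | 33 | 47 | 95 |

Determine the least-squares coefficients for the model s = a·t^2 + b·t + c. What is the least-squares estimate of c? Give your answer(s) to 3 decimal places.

c = 4.099

Compute the Gram sums: Σt^2·t^2 = 3380, Σt^2·t = 568, Σt^2 = 104, Σt·t = 104, Σt = 22, Σ1 = 7.
And Σt^2·s = 6572, Σt·s = 1112, Σs = 212.
XᵀX·[a, b, c]ᵀ = Xᵀs becomes [[3380, 568, 104]; [568, 104, 22]; [104, 22, 7]]·[a, b, c]ᵀ = [6572, 1112, 212]ᵀ.
Solving the 3×3 system (Gaussian elimination) gives a = 5167/2541, b = -3254/2541, c = 496/121.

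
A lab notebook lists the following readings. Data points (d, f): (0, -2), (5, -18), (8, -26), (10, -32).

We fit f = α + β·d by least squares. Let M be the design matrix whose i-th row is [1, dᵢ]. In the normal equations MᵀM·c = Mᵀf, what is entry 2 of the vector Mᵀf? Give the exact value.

-618

Entry 2 ↔ basis d, so (Mᵀf)_{2} = Σᵢ (d)·fᵢ = (0)·(-2) + (5)·(-18) + (8)·(-26) + (10)·(-32) = -618.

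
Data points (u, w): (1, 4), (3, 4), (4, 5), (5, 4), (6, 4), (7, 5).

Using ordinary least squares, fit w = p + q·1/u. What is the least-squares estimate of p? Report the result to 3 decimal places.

Forming XᵀX = [[6, 293/140]; [293/140, 222581/176400]] and Xᵀw = [26, 1227/140]ᵀ gives XᵀX·[p, q]ᵀ = Xᵀw.
Eliminating q: (222581/176400)·(row 1) − (293/140)·(row 2) gives (37523/11760)·p = (222581/176400)·26 − (293/140)·(1227/140) = 364501/25200, so p = 2551507/562845.
Then q = ((1227/140) − (293/140)·(2551507/562845))/(222581/176400) = -21504/37523.

p = 4.533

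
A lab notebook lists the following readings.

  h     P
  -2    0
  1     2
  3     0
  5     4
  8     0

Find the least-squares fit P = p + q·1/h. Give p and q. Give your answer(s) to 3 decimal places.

Forming MᵀM = [[5, 139/120]; [139/120, 20401/14400]] and MᵀP = [6, 14/5]ᵀ gives MᵀM·[p, q]ᵀ = MᵀP.
Eliminating q: (20401/14400)·(row 1) − (139/120)·(row 2) gives (20671/3600)·p = (20401/14400)·6 − (139/120)·(14/5) = 12617/2400, so p = 37851/41342.
Then q = ((14/5) − (139/120)·(37851/41342))/(20401/14400) = 25380/20671.

p = 0.916, q = 1.228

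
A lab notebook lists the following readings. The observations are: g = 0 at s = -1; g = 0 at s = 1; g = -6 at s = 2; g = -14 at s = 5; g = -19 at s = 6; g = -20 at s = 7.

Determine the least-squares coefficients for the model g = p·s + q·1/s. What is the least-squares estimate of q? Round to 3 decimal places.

q = 2.740

Sums needed: Σs·s = 116, Σs·1/s = 6, Σ1/s·1/s = 51557/22050.
For Aᵀg: Σs·g = -336, Σ1/s·g = -2483/210.
Normal equations: [[116, 6]; [6, 51557/22050]]·[p, q]ᵀ = [-336, -2483/210]ᵀ.
Eliminating q: (51557/22050)·(row 1) − 6·(row 2) gives (2593406/11025)·p = (51557/22050)·(-336) − 6·(-2483/210) = -375211/525, so p = -7879431/2593406.
Then q = ((-2483/210) − 6·(-7879431/2593406))/(51557/22050) = 3552465/1296703.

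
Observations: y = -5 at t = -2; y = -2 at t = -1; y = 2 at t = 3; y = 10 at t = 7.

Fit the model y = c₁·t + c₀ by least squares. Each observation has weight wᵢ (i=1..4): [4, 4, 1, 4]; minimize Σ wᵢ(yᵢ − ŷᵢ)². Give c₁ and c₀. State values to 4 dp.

Forming MᵀWM = [[225, 19]; [19, 13]] and MᵀWy = [334, 14]ᵀ gives MᵀWM·[c₁, c₀]ᵀ = MᵀWy.
Eliminating c₀: 13·(row 1) − 19·(row 2) gives 2564·c₁ = 13·334 − 19·14 = 4076, so c₁ = 1019/641.
Then c₀ = (14 − 19·(1019/641))/13 = -799/641.

c₁ = 1.5897, c₀ = -1.2465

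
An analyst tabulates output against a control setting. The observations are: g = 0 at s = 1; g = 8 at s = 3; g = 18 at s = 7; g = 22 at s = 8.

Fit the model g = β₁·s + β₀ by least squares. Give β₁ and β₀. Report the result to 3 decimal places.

β₁ = 2.992, β₀ = -2.214

Normal-equation sums: Σs·s = 123, Σs = 19, Σ1 = 4.
For Mᵀg: Σs·g = 326, Σg = 48.
Eliminating β₀: 4·(row 1) − 19·(row 2) gives 131·β₁ = 4·326 − 19·48 = 392, so β₁ = 392/131.
Then β₀ = (48 − 19·(392/131))/4 = -290/131.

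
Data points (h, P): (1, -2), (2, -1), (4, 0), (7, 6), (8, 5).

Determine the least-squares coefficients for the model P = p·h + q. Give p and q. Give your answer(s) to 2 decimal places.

p = 1.15, q = -3.46

The normal system AᵀA·[p, q]ᵀ = AᵀP is [[134, 22]; [22, 5]]·[p, q]ᵀ = [78, 8]ᵀ.
Determinant 134·5 − 22² = 186.
p = (78·5 − 22·8)/186 = 107/93; q = (134·8 − 22·78)/186 = -322/93.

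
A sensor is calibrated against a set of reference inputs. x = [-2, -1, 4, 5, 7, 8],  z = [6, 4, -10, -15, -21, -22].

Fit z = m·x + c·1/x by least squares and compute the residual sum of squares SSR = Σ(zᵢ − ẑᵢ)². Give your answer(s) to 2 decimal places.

Entries of MᵀM: Σx·x = 159, Σx·1/x = 6, Σ1/x·1/x = 108861/78400.
Moment sums: Σx·z = -454, Σ1/x·z = -73/4.
So MᵀM·[m, c]ᵀ = Mᵀz: [[159, 6]; [6, 108861/78400]]·[m, c]ᵀ = [-454, -73/4]ᵀ.
Eliminating c: (108861/78400)·(row 1) − 6·(row 2) gives (14486499/78400)·m = (108861/78400)·(-454) − 6·(-73/4) = -20419047/39200, so m = -1512522/536537.
Then c = ((-73/4) − 6·(-1512522/536537))/(108861/78400) = -1548400/1609611.
Residuals: -191666/1609611, 20734/94683, 2441254/1609611, -1146655/1609611, -1817669/1609611, 1082636/1609611; SSR = 7400258/1609611.

SSR = 4.60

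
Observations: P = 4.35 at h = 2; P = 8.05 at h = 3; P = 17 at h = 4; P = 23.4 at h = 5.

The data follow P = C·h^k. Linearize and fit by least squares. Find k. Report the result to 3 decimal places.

With ln Pᵢ as the transformed response and ln hᵢ as the regressor:
Σln h = 4.7875, Σ(ln h)² = 6.1995, Σln P = 9.5418, Σln h·ln P = 12.3122.
Normal system: [[6.1995, 4.7875]; [4.7875, 4]]·[k, ln C]ᵀ = [12.3122, 9.5418]ᵀ.
Slope k = (n·Σln h·ln P − Σln h·Σln P)/(n·Σ(ln h)² − (Σln h)²) = (4·12.3122 − 4.7875·9.5418)/1.8779 = 1.89969; ln C = (Σln P − k·Σln h)/n = 0.11177.

k = 1.900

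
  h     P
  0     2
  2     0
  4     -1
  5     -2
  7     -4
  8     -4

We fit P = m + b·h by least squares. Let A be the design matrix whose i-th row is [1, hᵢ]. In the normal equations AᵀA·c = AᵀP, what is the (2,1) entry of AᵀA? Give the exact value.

Row 2 ↔ basis h, column 1 ↔ basis 1, so (AᵀA)_{2,1} = Σᵢ h = (0)·(1) + (2)·(1) + (4)·(1) + (5)·(1) + (7)·(1) + (8)·(1) = 26.

26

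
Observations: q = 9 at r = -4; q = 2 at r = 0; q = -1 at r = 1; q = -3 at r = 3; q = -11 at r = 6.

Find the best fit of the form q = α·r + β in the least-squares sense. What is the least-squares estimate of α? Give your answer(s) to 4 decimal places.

Entries of AᵀA: Σr·r = 62, Σr = 6, Σ1 = 5.
And Σr·q = -112, Σq = -4.
So AᵀA·[α, β]ᵀ = Aᵀq: [[62, 6]; [6, 5]]·[α, β]ᵀ = [-112, -4]ᵀ.
Eliminating β: 5·(row 1) − 6·(row 2) gives 274·α = 5·(-112) − 6·(-4) = -536, so α = -268/137.
Then β = ((-4) − 6·(-268/137))/5 = 212/137.

α = -1.9562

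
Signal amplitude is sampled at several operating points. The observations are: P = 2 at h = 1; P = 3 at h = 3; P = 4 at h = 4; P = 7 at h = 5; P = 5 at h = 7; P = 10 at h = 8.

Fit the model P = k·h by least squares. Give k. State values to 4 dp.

Compute the Gram sums: Σh·h = 164.
For MᵀP: Σh·P = 177.
k = 177/164 = 1.07927.

k = 1.0793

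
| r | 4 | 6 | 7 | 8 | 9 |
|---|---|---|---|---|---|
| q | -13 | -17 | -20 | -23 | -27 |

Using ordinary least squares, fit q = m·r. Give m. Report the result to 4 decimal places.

m = -2.9309

Entries of MᵀM: Σr·r = 246.
For Mᵀq: Σr·q = -721.
m = (-721)/246 = -2.93089.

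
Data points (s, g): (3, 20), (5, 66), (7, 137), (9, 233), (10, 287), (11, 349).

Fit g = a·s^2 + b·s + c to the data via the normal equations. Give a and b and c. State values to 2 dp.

a = 2.94, b = -0.01, c = -6.88

Compute the Gram sums: Σs^2·s^2 = 34309, Σs^2·s = 3555, Σs^2 = 385, Σs·s = 385, Σs = 45, Σ1 = 6.
And Σs^2·g = 98345, Σs·g = 10155, Σg = 1092.
Normal equations: [[34309, 3555, 385]; [3555, 385, 45]; [385, 45, 6]]·[a, b, c]ᵀ = [98345, 10155, 1092]ᵀ.
Solving the 3×3 system (Gaussian elimination) gives a = 18855/6404, b = -39/6404, c = -22021/3202.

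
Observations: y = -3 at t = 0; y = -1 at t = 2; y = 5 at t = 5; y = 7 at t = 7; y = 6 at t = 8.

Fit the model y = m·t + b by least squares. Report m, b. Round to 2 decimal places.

m = 1.29, b = -2.88

Forming MᵀM = [[142, 22]; [22, 5]] and Mᵀy = [120, 14]ᵀ gives MᵀM·[m, b]ᵀ = Mᵀy.
det = 142·5 − 22² = 226.
m = (120·5 − 22·14)/226 = 146/113; b = (142·14 − 22·120)/226 = -326/113.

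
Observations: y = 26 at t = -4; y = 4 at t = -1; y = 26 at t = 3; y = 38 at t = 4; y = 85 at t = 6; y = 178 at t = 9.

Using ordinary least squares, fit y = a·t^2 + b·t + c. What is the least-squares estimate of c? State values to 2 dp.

Forming XᵀX = [[8451, 971, 159]; [971, 159, 17]; [159, 17, 6]] and Xᵀy = [18740, 2234, 357]ᵀ gives XᵀX·[a, b, c]ᵀ = Xᵀy.
Inverting the 3×3 Gram matrix, [a, b, c]ᵀ = [294125/149052, 87591/49684, 164879/74526]ᵀ.

c = 2.21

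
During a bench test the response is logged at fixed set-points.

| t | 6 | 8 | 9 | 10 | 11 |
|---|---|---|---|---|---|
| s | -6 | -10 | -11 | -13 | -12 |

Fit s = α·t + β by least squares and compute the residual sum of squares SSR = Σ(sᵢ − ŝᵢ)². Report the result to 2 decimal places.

SSR = 3.77

Setting ∂/∂α … = 0 gives: 402·α + 44·β = -477;  44·α + 5·β = -52.
(Σt·t = 402, Σt = 44, Σ1 = 5, Σt·s = -477, Σs = -52.)
det = 402·5 − 44² = 74.
α = ((-477)·5 − 44·(-52))/74 = -97/74; β = (402·(-52) − 44·(-477))/74 = 42/37.
Residuals: 27/37, -24/37, -25/74, -38/37, 95/74; SSR = 279/74.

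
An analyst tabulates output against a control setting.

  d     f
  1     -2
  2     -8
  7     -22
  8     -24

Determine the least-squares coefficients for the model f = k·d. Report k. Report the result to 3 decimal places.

From the data, Σd·d = 118.
Moment sums: Σd·f = -364.
Normal equations: [[118]]·[k]ᵀ = [-364]ᵀ.
k = (-364)/118 = -3.08475.

k = -3.085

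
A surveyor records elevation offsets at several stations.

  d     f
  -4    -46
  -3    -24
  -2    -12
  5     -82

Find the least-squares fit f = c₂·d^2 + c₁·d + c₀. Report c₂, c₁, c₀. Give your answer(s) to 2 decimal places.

c₂ = -3.02, c₁ = -1.05, c₀ = -1.26

Forming AᵀA = [[978, 26, 54]; [26, 54, -4]; [54, -4, 4]] and Aᵀf = [-3050, -130, -164]ᵀ gives AᵀA·[c₂, c₁, c₀]ᵀ = Aᵀf.
Inverting the 3×3 Gram matrix, [c₂, c₁, c₀]ᵀ = [-1828/605, -3163/3025, -3798/3025]ᵀ.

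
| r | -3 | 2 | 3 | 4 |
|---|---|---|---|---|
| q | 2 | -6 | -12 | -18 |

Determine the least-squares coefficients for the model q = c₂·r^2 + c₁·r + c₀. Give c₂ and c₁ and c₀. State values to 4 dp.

Normal-equation sums: Σr^2·r^2 = 434, Σr^2·r = 72, Σr^2 = 38, Σr·r = 38, Σr = 6, Σ1 = 4.
For Aᵀq: Σr^2·q = -402, Σr·q = -126, Σq = -34.
Solving the 3×3 system (Gaussian elimination) gives c₂ = -53/86, c₁ = -195/86, c₀ = 65/86.

c₂ = -0.6163, c₁ = -2.2674, c₀ = 0.7558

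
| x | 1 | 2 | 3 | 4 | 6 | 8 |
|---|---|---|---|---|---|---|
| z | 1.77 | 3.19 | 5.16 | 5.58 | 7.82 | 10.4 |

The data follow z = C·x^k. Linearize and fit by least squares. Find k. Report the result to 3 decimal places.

Linearized form: ln z = k·ln x + ln C. From the 6 transformed points,
Over the data: Σln x = 7.0493, Σ(ln x)² = 11.1437, Σln z = 9.4896, Σln x·ln z = 13.5449.
Normal system: [[11.1437, 7.0493]; [7.0493, 6]]·[k, ln C]ᵀ = [13.5449, 9.4896]ᵀ.
Solving (det = 17.1702): k = 0.83717, ln C = 0.59803.

k = 0.837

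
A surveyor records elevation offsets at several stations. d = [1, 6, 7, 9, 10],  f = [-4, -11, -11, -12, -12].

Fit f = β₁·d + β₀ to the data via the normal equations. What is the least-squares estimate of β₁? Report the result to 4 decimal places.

Sums needed: Σd·d = 267, Σd = 33, Σ1 = 5.
Right-hand side: Σd·f = -375, Σf = -50.
So XᵀX·[β₁, β₀]ᵀ = Xᵀf: [[267, 33]; [33, 5]]·[β₁, β₀]ᵀ = [-375, -50]ᵀ.
Eliminating β₀: 5·(row 1) − 33·(row 2) gives 246·β₁ = 5·(-375) − 33·(-50) = -225, so β₁ = -75/82.
Then β₀ = ((-50) − 33·(-75/82))/5 = -325/82.

β₁ = -0.9146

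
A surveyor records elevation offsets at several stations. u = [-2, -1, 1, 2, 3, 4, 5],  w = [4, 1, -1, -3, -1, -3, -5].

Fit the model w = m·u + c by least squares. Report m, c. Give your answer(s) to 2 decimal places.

Setting ∂/∂m … = 0 gives: 60·m + 12·c = -56;  12·m + 7·c = -8.
det = 60·7 − 12² = 276.
m = ((-56)·7 − 12·(-8))/276 = -74/69; c = (60·(-8) − 12·(-56))/276 = 16/23.

m = -1.07, c = 0.70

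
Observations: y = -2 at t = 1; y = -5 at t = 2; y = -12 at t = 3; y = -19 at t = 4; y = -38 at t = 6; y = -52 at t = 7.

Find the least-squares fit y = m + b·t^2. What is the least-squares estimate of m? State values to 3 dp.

m = -1.649

Compute the Gram sums: Σ1 = 6, Σt^2 = 115, Σt^2·t^2 = 4051.
For Mᵀy: Σy = -128, Σt^2·y = -4350.
So MᵀM·[m, b]ᵀ = Mᵀy: [[6, 115]; [115, 4051]]·[m, b]ᵀ = [-128, -4350]ᵀ.
det = 6·4051 − 115² = 11081.
m = ((-128)·4051 − 115·(-4350))/11081 = -18278/11081; b = (6·(-4350) − 115·(-128))/11081 = -11380/11081.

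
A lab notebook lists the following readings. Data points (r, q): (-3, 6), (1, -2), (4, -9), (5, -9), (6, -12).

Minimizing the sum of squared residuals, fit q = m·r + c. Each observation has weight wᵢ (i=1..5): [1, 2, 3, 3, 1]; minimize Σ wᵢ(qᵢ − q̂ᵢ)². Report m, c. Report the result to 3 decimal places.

m = -1.956, c = -0.142

From the data, Σwᵢ·r·r = 170, Σwᵢ·r = 32, Σwᵢ·1 = 10.
For MᵀWq: Σwᵢ·r·q = -337, Σwᵢ·q = -64.
MᵀWM·[m, c]ᵀ = MᵀWq becomes [[170, 32]; [32, 10]]·[m, c]ᵀ = [-337, -64]ᵀ.
det = 170·10 − 32² = 676.
m = ((-337)·10 − 32·(-64))/676 = -661/338; c = (170·(-64) − 32·(-337))/676 = -24/169.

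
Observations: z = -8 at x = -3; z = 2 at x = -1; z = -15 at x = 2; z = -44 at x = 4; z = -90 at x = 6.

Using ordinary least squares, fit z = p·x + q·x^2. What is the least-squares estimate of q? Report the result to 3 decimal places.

q = -1.953

Compute the Gram sums: Σx·x = 66, Σx·x^2 = 260, Σx^2·x^2 = 1650.
Moment sums: Σx·z = -724, Σx^2·z = -4074.
det = 66·1650 − 260² = 41300.
p = ((-724)·1650 − 260·(-4074))/41300 = -6768/2065; q = (66·(-4074) − 260·(-724))/41300 = -20161/10325.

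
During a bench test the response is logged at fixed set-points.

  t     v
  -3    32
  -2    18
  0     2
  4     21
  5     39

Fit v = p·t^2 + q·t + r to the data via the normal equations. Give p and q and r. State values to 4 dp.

Entries of AᵀA: Σt^2·t^2 = 978, Σt^2·t = 154, Σt^2 = 54, Σt·t = 54, Σt = 4, Σ1 = 5.
Moment sums: Σt^2·v = 1671, Σt·v = 147, Σv = 112.
Normal equations: [[978, 154, 54]; [154, 54, 4]; [54, 4, 5]]·[p, q, r]ᵀ = [1671, 147, 112]ᵀ.
Solving the 3×3 system (Gaussian elimination) gives p = 21349/9724, q = -35577/9724, r = 7855/4862.

p = 2.1955, q = -3.6587, r = 1.6156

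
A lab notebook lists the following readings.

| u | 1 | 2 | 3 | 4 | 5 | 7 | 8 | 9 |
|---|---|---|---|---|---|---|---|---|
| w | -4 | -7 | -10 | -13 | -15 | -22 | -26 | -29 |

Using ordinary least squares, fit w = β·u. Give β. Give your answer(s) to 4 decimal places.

Entries of AᵀA: Σu·u = 249.
For Aᵀw: Σu·w = -798.
So AᵀA·[β]ᵀ = Aᵀw: [[249]]·[β]ᵀ = [-798]ᵀ.
Hence β = -798 / 249 ≈ -3.20482.

β = -3.2048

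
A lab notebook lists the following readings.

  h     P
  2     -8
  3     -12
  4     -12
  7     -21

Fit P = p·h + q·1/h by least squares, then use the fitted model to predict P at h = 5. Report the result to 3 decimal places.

Normal-equation sums: Σh·h = 78, Σh·1/h = 4, Σ1/h·1/h = 3133/7056.
For XᵀP: Σh·P = -247, Σ1/h·P = -14.
Normal equations: [[78, 4]; [4, 3133/7056]]·[p, q]ᵀ = [-247, -14]ᵀ.
det = 78·(3133/7056) − 4² = 21913/1176.
p = ((-247)·(3133/7056) − 4·(-14))/(21913/1176) = -378715/131478; q = (78·(-14) − 4·(-247))/(21913/1176) = -122304/21913.
At h = 5: P̂ = (-378715/131478)·(5) + (-122304/21913)·(1/5) = -10201699/657390.

P̂ = -15.518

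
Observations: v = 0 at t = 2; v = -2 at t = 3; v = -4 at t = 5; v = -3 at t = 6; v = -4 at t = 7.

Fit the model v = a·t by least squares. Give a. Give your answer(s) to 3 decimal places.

a = -0.585

The normal equations are: 123·a = -72.
(Σt·t = 123, Σt·v = -72.)
Hence a = -72 / 123 ≈ -0.585366.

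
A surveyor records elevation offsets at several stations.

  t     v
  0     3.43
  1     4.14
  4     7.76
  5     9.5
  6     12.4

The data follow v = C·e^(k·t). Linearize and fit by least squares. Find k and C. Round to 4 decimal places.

Let Y = ln v. Fitting Y = k·t + ln C by least squares:
Σt = 16.0000, Σ(t)² = 78.0000, Σln v = 9.4712, Σt·ln v = 35.9793.
Normal system: [[78.0000, 16.0000]; [16.0000, 5]]·[k, ln C]ᵀ = [35.9793, 9.4712]ᵀ.
Slope k = (n·Σt·ln v − Σt·Σln v)/(n·Σ(t)² − (Σt)²) = (5·35.9793 − 16.0000·9.4712)/134.0000 = 0.21162; ln C = (Σln v − k·Σt)/n = 1.21707, so C = exp(1.21707) = 3.37728.

k = 0.2116, C = 3.3773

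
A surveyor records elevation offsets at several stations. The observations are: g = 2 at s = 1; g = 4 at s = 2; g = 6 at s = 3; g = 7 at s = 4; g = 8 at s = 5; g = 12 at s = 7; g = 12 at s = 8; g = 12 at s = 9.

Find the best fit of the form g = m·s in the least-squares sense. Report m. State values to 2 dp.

m = 1.54

Compute the Gram sums: Σs·s = 249.
And Σs·g = 384.
MᵀM·[m]ᵀ = Mᵀg becomes [[249]]·[m]ᵀ = [384]ᵀ.
m = 384/249 = 1.54217.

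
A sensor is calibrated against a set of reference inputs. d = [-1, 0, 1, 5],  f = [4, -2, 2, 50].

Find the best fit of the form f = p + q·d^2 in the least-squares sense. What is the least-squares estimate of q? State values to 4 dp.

With design matrix A, AᵀA = [[4, 27]; [27, 627]] and Aᵀf = [54, 1256]ᵀ.
Eliminating q: 627·(row 1) − 27·(row 2) gives 1779·p = 627·54 − 27·1256 = -54, so p = -18/593.
Then q = (1256 − 27·(-18/593))/627 = 3566/1779.

q = 2.0045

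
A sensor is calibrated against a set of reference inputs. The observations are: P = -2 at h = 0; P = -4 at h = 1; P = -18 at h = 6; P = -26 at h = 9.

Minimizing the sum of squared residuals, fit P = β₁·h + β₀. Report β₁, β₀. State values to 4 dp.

With design matrix X, XᵀX = [[118, 16]; [16, 4]] and XᵀP = [-346, -50]ᵀ.
Eliminating β₀: 4·(row 1) − 16·(row 2) gives 216·β₁ = 4·(-346) − 16·(-50) = -584, so β₁ = -73/27.
Then β₀ = ((-50) − 16·(-73/27))/4 = -91/54.

β₁ = -2.7037, β₀ = -1.6852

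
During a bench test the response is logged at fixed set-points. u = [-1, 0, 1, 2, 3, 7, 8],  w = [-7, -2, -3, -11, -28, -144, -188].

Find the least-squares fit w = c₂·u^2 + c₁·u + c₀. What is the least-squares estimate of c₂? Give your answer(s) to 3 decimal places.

c₂ = -3.047

With design matrix A, AᵀA = [[6596, 890, 128]; [890, 128, 20]; [128, 20, 7]] and Aᵀw = [-19394, -2614, -383]ᵀ.
Solving the 3×3 system (Gaussian elimination) gives c₂ = -20299/6663, c₁ = 7291/6663, c₀ = -4737/2221.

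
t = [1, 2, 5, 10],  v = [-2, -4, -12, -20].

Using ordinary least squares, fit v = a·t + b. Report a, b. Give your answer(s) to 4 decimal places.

a = -2.0204, b = -0.4082

Entries of AᵀA: Σt·t = 130, Σt = 18, Σ1 = 4.
Right-hand side: Σt·v = -270, Σv = -38.
So AᵀA·[a, b]ᵀ = Aᵀv: [[130, 18]; [18, 4]]·[a, b]ᵀ = [-270, -38]ᵀ.
Eliminating b: 4·(row 1) − 18·(row 2) gives 196·a = 4·(-270) − 18·(-38) = -396, so a = -99/49.
Then b = ((-38) − 18·(-99/49))/4 = -20/49.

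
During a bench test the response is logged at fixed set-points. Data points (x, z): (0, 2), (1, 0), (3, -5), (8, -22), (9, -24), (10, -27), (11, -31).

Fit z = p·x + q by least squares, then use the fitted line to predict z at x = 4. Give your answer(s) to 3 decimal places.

Forming MᵀM = [[376, 42]; [42, 7]] and Mᵀz = [-1018, -107]ᵀ gives MᵀM·[p, q]ᵀ = Mᵀz.
Eliminating q: 7·(row 1) − 42·(row 2) gives 868·p = 7·(-1018) − 42·(-107) = -2632, so p = -94/31.
Then q = ((-107) − 42·(-94/31))/7 = 631/217.
At x = 4: ẑ = (-94/31)·(4) + (631/217)·(1) = -2001/217.

ẑ = -9.221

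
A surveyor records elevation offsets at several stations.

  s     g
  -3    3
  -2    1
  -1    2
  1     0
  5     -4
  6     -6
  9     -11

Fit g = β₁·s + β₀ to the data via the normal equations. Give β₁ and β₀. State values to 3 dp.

Setting ∂/∂β₁ … = 0 gives: 157·β₁ + 15·β₀ = -168;  15·β₁ + 7·β₀ = -15.
(Σs·s = 157, Σs = 15, Σ1 = 7, Σs·g = -168, Σg = -15.)
det = 157·7 − 15² = 874.
β₁ = ((-168)·7 − 15·(-15))/874 = -951/874; β₀ = (157·(-15) − 15·(-168))/874 = 165/874.

β₁ = -1.088, β₀ = 0.189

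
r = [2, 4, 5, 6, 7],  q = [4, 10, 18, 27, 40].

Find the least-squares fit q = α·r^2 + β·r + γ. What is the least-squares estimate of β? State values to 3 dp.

The normal equations are: 4594·α + 756·β + 130·γ = 3558;  756·α + 130·β + 24·γ = 580;  130·α + 24·β + 5·γ = 99.
(Σr^2·r^2 = 4594, Σr^2·r = 756, Σr^2 = 130, Σr·r = 130, Σr = 24, Σ1 = 5, Σr^2·q = 3558, Σr·q = 580, Σq = 99.)
Solving the 3×3 system (Gaussian elimination) gives α = 912/679, β = -3326/679, γ = 5697/679.

β = -4.898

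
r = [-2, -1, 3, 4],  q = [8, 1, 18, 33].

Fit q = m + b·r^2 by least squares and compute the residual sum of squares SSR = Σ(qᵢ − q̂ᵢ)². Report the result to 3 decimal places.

SSR = 0.256

Normal-equation sums: Σ1 = 4, Σr^2 = 30, Σr^2·r^2 = 354.
For Xᵀq: Σq = 60, Σr^2·q = 723.
Determinant 4·354 − 30² = 516.
m = (60·354 − 30·723)/516 = -75/86; b = (4·723 − 30·60)/516 = 91/43.
Residuals: 35/86, -21/86, -15/86, 1/86; SSR = 11/43.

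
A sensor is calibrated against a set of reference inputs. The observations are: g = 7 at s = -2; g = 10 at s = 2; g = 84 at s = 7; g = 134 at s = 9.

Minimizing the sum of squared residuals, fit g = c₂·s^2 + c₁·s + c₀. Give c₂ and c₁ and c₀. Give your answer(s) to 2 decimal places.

Compute the Gram sums: Σs^2·s^2 = 8994, Σs^2·s = 1072, Σs^2 = 138, Σs·s = 138, Σs = 16, Σ1 = 4.
And Σs^2·g = 15038, Σs·g = 1800, Σg = 235.
MᵀM·[c₂, c₁, c₀]ᵀ = Mᵀg becomes [[8994, 1072, 138]; [1072, 138, 16]; [138, 16, 4]]·[c₂, c₁, c₀]ᵀ = [15038, 1800, 235]ᵀ.
Inverting the 3×3 Gram matrix, [c₂, c₁, c₀]ᵀ = [65657/42842, 18260/21421, 105721/42842]ᵀ.

c₂ = 1.53, c₁ = 0.85, c₀ = 2.47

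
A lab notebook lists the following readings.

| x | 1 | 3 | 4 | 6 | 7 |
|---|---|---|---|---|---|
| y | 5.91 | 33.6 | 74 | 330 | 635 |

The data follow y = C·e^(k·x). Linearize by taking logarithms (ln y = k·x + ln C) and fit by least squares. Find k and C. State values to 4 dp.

Let Y = ln y. Fitting Y = k·x + ln C by least squares:
Σx = 21.0000, Σ(x)² = 111.0000, Σln y = 21.8480, Σx·ln y = 109.5064.
Normal system: [[111.0000, 21.0000]; [21.0000, 5]]·[k, ln C]ᵀ = [109.5064, 21.8480]ᵀ.
Solving (det = 114.0000): k = 0.77829, ln C = 1.10077, so C = exp(1.10077) = 3.00649.

k = 0.7783, C = 3.0065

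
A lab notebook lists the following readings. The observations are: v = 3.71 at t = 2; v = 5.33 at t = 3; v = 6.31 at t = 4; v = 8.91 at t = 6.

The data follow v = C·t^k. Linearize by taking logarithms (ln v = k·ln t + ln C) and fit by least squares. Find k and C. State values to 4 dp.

With ln vᵢ as the transformed response and ln tᵢ as the regressor:
Σln t = 4.9698, Σ(ln t)² = 6.8196, Σln v = 7.0137, Σln t·ln v = 9.2197.
Equations: 6.8196·k + 4.9698·ln C = 9.2197;  4.9698·k + 4·ln C = 7.0137.
Δ = 6.8196·4 − (4.9698)² = 2.5794; k = (9.2197·4 − 4.9698·7.0137)/2.5794 = 0.78397, ln C = (6.8196·7.0137 − 4.9698·9.2197)/2.5794 = 0.77937, so C = exp(0.77937) = 2.18011.

k = 0.7840, C = 2.1801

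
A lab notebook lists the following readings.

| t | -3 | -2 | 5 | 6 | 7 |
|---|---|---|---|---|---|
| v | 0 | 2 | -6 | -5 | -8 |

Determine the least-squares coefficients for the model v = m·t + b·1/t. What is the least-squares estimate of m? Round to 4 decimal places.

The normal system AᵀA·[m, b]ᵀ = Aᵀv is [[123, 5]; [5, 9907/22050]]·[m, b]ᵀ = [-120, -877/210]ᵀ.
Eliminating b: (9907/22050)·(row 1) − 5·(row 2) gives (222437/7350)·m = (9907/22050)·(-120) − 5·(-877/210) = -16187/490, so m = -242805/222437.
Then b = ((-877/210) − 5·(-242805/222437))/(9907/22050) = 634515/222437.

m = -1.0916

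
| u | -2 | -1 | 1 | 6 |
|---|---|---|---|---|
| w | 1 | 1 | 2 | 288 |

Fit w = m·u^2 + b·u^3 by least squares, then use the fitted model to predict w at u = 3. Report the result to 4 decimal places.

Entries of AᵀA: Σu^2·u^2 = 1314, Σu^2·u^3 = 7744, Σu^3·u^3 = 46722.
Right-hand side: Σu^2·w = 10375, Σu^3·w = 62201.
So AᵀA·[m, b]ᵀ = Aᵀw: [[1314, 7744]; [7744, 46722]]·[m, b]ᵀ = [10375, 62201]ᵀ.
det = 1314·46722 − 7744² = 1423172.
m = (10375·46722 − 7744·62201)/1423172 = 1528103/711586; b = (1314·62201 − 7744·10375)/1423172 = 694057/711586.
At u = 3: ŵ = (1528103/711586)·(9) + (694057/711586)·(27) = 16246233/355793.

ŵ = 45.6620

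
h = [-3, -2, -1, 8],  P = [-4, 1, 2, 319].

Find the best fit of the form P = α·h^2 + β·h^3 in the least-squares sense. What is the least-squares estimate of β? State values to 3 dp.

Entries of MᵀM: Σh^2·h^2 = 4194, Σh^2·h^3 = 32492, Σh^3·h^3 = 262938.
Right-hand side: Σh^2·P = 20386, Σh^3·P = 163426.
So MᵀM·[α, β]ᵀ = MᵀP: [[4194, 32492]; [32492, 262938]]·[α, β]ᵀ = [20386, 163426]ᵀ.
Determinant 4194·262938 − 32492² = 47031908.
α = (20386·262938 − 32492·163426)/47031908 = 12554119/11757977; β = (4194·163426 − 32492·20386)/47031908 = 5756683/11757977.

β = 0.490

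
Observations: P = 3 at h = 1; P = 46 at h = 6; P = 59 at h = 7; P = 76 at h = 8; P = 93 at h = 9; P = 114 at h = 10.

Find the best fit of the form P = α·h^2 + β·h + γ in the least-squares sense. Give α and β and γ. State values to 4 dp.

Compute the Gram sums: Σh^2·h^2 = 24355, Σh^2·h = 2801, Σh^2 = 331, Σh·h = 331, Σh = 41, Σ1 = 6.
For AᵀP: Σh^2·P = 28347, Σh·P = 3277, ΣP = 391.
Normal equations: [[24355, 2801, 331]; [2801, 331, 41]; [331, 41, 6]]·[α, β, γ]ᵀ = [28347, 3277, 391]ᵀ.
Solving the 3×3 system (Gaussian elimination) gives α = 5461/5736, β = 51821/28680, γ = 356/1195.

α = 0.9521, β = 1.8069, γ = 0.2979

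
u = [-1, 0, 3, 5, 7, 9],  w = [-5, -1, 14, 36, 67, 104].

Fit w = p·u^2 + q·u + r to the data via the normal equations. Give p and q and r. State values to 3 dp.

p = 1.023, q = 2.651, r = -2.465

Setting ∂/∂p … = 0 gives: 9669·p + 1223·q + 165·r = 12728;  1223·p + 165·q + 23·r = 1632;  165·p + 23·q + 6·r = 215.
Solving the 3×3 system (Gaussian elimination) gives p = 11658/11395, q = 30211/11395, r = -28083/11395.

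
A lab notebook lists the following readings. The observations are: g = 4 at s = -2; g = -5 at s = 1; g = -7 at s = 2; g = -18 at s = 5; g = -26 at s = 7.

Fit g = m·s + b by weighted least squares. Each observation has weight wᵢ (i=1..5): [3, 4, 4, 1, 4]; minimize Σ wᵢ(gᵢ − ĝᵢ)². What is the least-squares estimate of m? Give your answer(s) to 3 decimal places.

m = -3.374

The normal equations are: 253·m + 39·b = -918;  39·m + 16·b = -158.
(Σwᵢ·s·s = 253, Σwᵢ·s = 39, Σwᵢ·1 = 16, Σwᵢ·s·g = -918, Σwᵢ·g = -158.)
Eliminating b: 16·(row 1) − 39·(row 2) gives 2527·m = 16·(-918) − 39·(-158) = -8526, so m = -1218/361.
Then b = ((-158) − 39·(-1218/361))/16 = -596/361.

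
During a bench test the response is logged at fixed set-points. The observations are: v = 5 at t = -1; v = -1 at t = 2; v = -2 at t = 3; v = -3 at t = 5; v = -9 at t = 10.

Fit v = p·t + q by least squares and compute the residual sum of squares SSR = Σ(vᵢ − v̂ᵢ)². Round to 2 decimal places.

SSR = 4.19

Setting ∂/∂p … = 0 gives: 139·p + 19·q = -118;  19·p + 5·q = -10.
(Σt·t = 139, Σt = 19, Σ1 = 5, Σt·v = -118, Σv = -10.)
Eliminating q: 5·(row 1) − 19·(row 2) gives 334·p = 5·(-118) − 19·(-10) = -400, so p = -200/167.
Then q = ((-10) − 19·(-200/167))/5 = 426/167.
Residuals: 209/167, -193/167, -160/167, 73/167, 71/167; SSR = 700/167.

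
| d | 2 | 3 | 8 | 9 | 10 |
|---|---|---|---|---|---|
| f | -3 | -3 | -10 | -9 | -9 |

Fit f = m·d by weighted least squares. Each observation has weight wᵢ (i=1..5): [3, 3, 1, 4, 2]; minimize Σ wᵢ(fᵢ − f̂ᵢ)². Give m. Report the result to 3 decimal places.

m = -1.003

The normal system AᵀWA·[m]ᵀ = AᵀWf is [[627]]·[m]ᵀ = [-629]ᵀ.
Hence m = -629 / 627 ≈ -1.00319.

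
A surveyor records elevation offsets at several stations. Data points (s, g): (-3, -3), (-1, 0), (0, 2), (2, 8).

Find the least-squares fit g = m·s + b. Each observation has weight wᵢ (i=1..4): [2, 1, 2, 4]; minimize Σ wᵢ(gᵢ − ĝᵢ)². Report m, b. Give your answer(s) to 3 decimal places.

The normal system AᵀWA·[m, b]ᵀ = AᵀWg is [[35, 1]; [1, 9]]·[m, b]ᵀ = [82, 30]ᵀ.
Eliminating b: 9·(row 1) − 1·(row 2) gives 314·m = 9·82 − 1·30 = 708, so m = 354/157.
Then b = (30 − 1·(354/157))/9 = 484/157.

m = 2.255, b = 3.083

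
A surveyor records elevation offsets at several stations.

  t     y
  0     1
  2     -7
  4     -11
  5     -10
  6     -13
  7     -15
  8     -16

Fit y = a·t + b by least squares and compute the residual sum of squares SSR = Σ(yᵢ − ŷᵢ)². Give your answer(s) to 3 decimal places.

AᵀA·[a, b]ᵀ = Aᵀy reads: 194·a + 32·b = -419;  32·a + 7·b = -71.
Δ = 194·7 − 32² = 334.
a = ((-419)·7 − 32·(-71))/334 = -661/334; b = (194·(-71) − 32·(-419))/334 = -183/167.
Residuals: 350/167, -325/167, -332/167, 331/334, -5/167, -17/334, 155/167; SSR = 4669/334.

SSR = 13.979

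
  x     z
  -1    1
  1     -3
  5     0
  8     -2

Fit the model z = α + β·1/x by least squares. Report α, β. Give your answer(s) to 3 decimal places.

α = -0.843, β = -1.934

From the data, Σ1 = 4, Σ1/x = 13/40, Σ1/x·1/x = 3289/1600.
And Σz = -4, Σ1/x·z = -17/4.
Normal equations: [[4, 13/40]; [13/40, 3289/1600]]·[α, β]ᵀ = [-4, -17/4]ᵀ.
Δ = 4·(3289/1600) − (13/40)² = 12987/1600.
α = ((-4)·(3289/1600) − (13/40)·(-17/4))/(12987/1600) = -842/999; β = (4·(-17/4) − (13/40)·(-4))/(12987/1600) = -25120/12987.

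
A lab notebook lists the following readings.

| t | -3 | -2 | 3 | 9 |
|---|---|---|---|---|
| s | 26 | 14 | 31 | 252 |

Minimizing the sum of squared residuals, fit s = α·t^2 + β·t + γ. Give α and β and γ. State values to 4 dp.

α = 3.0015, β = 0.7349, γ = 2.1755

Sums needed: Σt^2·t^2 = 6739, Σt^2·t = 721, Σt^2 = 103, Σt·t = 103, Σt = 7, Σ1 = 4.
Moment sums: Σt^2·s = 20981, Σt·s = 2255, Σs = 323.
Solving the 3×3 system (Gaussian elimination) gives α = 26167/8718, β = 6407/8718, γ = 3161/1453.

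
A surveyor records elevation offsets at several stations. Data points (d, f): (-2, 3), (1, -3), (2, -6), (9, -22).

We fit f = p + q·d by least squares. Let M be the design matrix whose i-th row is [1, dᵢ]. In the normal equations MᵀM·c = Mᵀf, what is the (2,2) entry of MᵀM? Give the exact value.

Row 2 ↔ basis d, column 2 ↔ basis d, so (MᵀM)_{2,2} = Σᵢ (d)·(d) = (-2)·(-2) + (1)·(1) + (2)·(2) + (9)·(9) = 90.

90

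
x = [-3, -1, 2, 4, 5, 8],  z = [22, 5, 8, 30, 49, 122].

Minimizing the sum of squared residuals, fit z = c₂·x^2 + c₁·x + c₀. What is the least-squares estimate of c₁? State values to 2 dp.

Setting ∂/∂c₂ … = 0 gives: 5075·c₂ + 681·c₁ + 119·c₀ = 9748;  681·c₂ + 119·c₁ + 15·c₀ = 1286;  119·c₂ + 15·c₁ + 6·c₀ = 236.
Solving the 3×3 system (Gaussian elimination) gives c₂ = 87643/44512, c₁ = -2483/3424, c₀ = 46625/22256.

c₁ = -0.73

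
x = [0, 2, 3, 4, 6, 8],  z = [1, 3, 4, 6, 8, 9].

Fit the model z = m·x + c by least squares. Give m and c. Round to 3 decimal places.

m = 1.057, c = 1.114

Compute the Gram sums: Σx·x = 129, Σx = 23, Σ1 = 6.
For Aᵀz: Σx·z = 162, Σz = 31.
Δ = 129·6 − 23² = 245.
m = (162·6 − 23·31)/245 = 37/35; c = (129·31 − 23·162)/245 = 39/35.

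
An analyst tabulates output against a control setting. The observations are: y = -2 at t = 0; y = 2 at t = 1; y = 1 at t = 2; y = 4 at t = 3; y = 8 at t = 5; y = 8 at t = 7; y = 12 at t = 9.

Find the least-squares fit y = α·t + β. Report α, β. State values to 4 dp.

α = 1.4295, β = -0.7996

Entries of AᵀA: Σt·t = 169, Σt = 27, Σ1 = 7.
Moment sums: Σt·y = 220, Σy = 33.
Determinant 169·7 − 27² = 454.
α = (220·7 − 27·33)/454 = 649/454; β = (169·33 − 27·220)/454 = -363/454.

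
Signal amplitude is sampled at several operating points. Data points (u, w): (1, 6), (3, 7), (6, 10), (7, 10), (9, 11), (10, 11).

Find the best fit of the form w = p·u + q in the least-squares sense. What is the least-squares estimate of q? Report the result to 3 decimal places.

q = 5.567

Entries of AᵀA: Σu·u = 276, Σu = 36, Σ1 = 6.
Right-hand side: Σu·w = 366, Σw = 55.
AᵀA·[p, q]ᵀ = Aᵀw becomes [[276, 36]; [36, 6]]·[p, q]ᵀ = [366, 55]ᵀ.
Eliminating q: 6·(row 1) − 36·(row 2) gives 360·p = 6·366 − 36·55 = 216, so p = 3/5.
Then q = (55 − 36·(3/5))/6 = 167/30.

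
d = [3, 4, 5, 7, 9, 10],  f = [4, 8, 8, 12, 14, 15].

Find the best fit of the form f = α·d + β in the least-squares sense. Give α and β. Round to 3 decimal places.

Normal-equation sums: Σd·d = 280, Σd = 38, Σ1 = 6.
And Σd·f = 444, Σf = 61.
So MᵀM·[α, β]ᵀ = Mᵀf: [[280, 38]; [38, 6]]·[α, β]ᵀ = [444, 61]ᵀ.
det = 280·6 − 38² = 236.
α = (444·6 − 38·61)/236 = 173/118; β = (280·61 − 38·444)/236 = 52/59.

α = 1.466, β = 0.881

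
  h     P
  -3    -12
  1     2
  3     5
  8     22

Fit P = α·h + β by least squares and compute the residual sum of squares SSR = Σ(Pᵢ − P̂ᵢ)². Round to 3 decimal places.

SSR = 4.900

Sums needed: Σh·h = 83, Σh = 9, Σ1 = 4.
Right-hand side: Σh·P = 229, ΣP = 17.
det = 83·4 − 9² = 251.
α = (229·4 − 9·17)/251 = 763/251; β = (83·17 − 9·229)/251 = -650/251.
Residuals: -73/251, 389/251, -384/251, 68/251; SSR = 1230/251.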